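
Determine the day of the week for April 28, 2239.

Doomsday rule: the anchor day for the 2200s is Friday. For year 39: 39÷12 = 3 r 3, and 3÷4 = 0, so 3+3+0 = 6.
Friday + 6 ≡ Thursday — that's 2239's doomsday.
In April the doomsday date is Apr 4.
Apr 28 is 24 days after Apr 4; 24 mod 7 = 3, so Thursday + 3 = Sunday.

Sunday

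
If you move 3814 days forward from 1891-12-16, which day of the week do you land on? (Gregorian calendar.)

First find the weekday of Dec 16, 1891. Doomsday rule: the anchor day for the 1800s is Friday. For year 91: 91÷12 = 7 r 7, and 7÷4 = 1, so 7+7+1 = 15.
Friday + 15 ≡ Saturday — that's 1891's doomsday.
In December the doomsday date is Dec 12.
Dec 16 is 4 days after Dec 12; 4 mod 7 = 4, so Saturday + 4 = Wednesday.
3814 mod 7 = 6, so 3814 days after a Wednesday is Wednesday + 6 = Tuesday.

Tuesday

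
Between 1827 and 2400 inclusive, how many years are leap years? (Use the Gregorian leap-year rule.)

Multiples of 4 in [1827,2400]: 144.
Of those, multiples of 100: 6 (not leap unless ÷400).
Multiples of 400: 2.
Leap years = 144 − 6 + 2 = 140.

140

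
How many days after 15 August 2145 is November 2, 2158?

4827

Aug 15, 2145 → Aug 15, 2146: 365 days.
Aug 15, 2146 → Aug 15, 2147: 365 days.
Aug 15, 2147 → Aug 15, 2148: 366 days (Feb 29, 2148 is in that span).
Aug 15, 2148 → Aug 15, 2149: 365 days.
Aug 15, 2149 → Aug 15, 2150: 365 days.
Aug 15, 2150 → Aug 15, 2151: 365 days.
Aug 15, 2151 → Aug 15, 2152: 366 days (Feb 29, 2152 is in that span).
Aug 15, 2152 → Aug 15, 2153: 365 days.
Aug 15, 2153 → Aug 15, 2154: 365 days.
Aug 15, 2154 → Aug 15, 2155: 365 days.
Aug 15, 2155 → Aug 15, 2156: 366 days (Feb 29, 2156 is in that span).
Aug 15, 2156 → Aug 15, 2157: 365 days.
Aug 15, 2157 → Aug 15, 2158: 365 days.
Aug 15, 2158 → Sep 15, 2158: 31 days (August has 31).
Sep 15, 2158 → Oct 15, 2158: 30 days (September has 30).
Oct 15, 2158 → Nov 2, 2158: 18 days.
Total: 4827 days.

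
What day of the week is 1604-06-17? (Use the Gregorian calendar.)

Doomsday rule: the anchor day for the 1600s is Tuesday. For year 04: 4÷12 = 0 r 4, and 4÷4 = 1, so 0+4+1 = 5.
Tuesday + 5 ≡ Sunday — that's 1604's doomsday.
In June the doomsday date is Jun 6.
Jun 17 is 11 days after Jun 6; 11 mod 7 = 4, so Sunday + 4 = Thursday.

Thursday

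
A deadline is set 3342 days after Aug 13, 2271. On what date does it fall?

October 6, 2280

+366 (one year; includes Feb 29, 2272) → Aug 13, 2272 (2976 left).
+365 (one year) → Aug 13, 2273 (2611 left).
+365 (one year) → Aug 13, 2274 (2246 left).
+365 (one year) → Aug 13, 2275 (1881 left).
+366 (one year; includes Feb 29, 2276) → Aug 13, 2276 (1515 left).
+365 (one year) → Aug 13, 2277 (1150 left).
+365 (one year) → Aug 13, 2278 (785 left).
+365 (one year) → Aug 13, 2279 (420 left).
+366 (one year; includes Feb 29, 2280) → Aug 13, 2280 (54 left).
Aug has 31 days: +19 → Sep 1, 2280 (35 left).
Sep has 30 days: +30 → Oct 1, 2280 (5 left).
+5 → Oct 6, 2280.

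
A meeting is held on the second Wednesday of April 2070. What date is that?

April 1, 2070 is a Tuesday.
The first Wednesday is therefore April 2 (1 days later).
The second Wednesday is 2 + 1×7 = April 9.

April 9, 2070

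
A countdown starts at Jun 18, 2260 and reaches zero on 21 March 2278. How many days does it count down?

Jun 18, 2260 → Jun 18, 2261: 365 days.
Jun 18, 2261 → Jun 18, 2262: 365 days.
Jun 18, 2262 → Jun 18, 2263: 365 days.
Jun 18, 2263 → Jun 18, 2264: 366 days (Feb 29, 2264 is in that span).
Jun 18, 2264 → Jun 18, 2265: 365 days.
Jun 18, 2265 → Jun 18, 2266: 365 days.
Jun 18, 2266 → Jun 18, 2267: 365 days.
Jun 18, 2267 → Jun 18, 2268: 366 days (Feb 29, 2268 is in that span).
Jun 18, 2268 → Jun 18, 2269: 365 days.
Jun 18, 2269 → Jun 18, 2270: 365 days.
Jun 18, 2270 → Jun 18, 2271: 365 days.
Jun 18, 2271 → Jun 18, 2272: 366 days (Feb 29, 2272 is in that span).
Jun 18, 2272 → Jun 18, 2273: 365 days.
Jun 18, 2273 → Jun 18, 2274: 365 days.
Jun 18, 2274 → Jun 18, 2275: 365 days.
Jun 18, 2275 → Jun 18, 2276: 366 days (Feb 29, 2276 is in that span).
Jun 18, 2276 → Jun 18, 2277: 365 days.
Jun 18, 2277 → Jul 18, 2277: 30 days (June has 30).
Jul 18, 2277 → Aug 18, 2277: 31 days (July has 31).
Aug 18, 2277 → Sep 18, 2277: 31 days (August has 31).
Sep 18, 2277 → Oct 18, 2277: 30 days (September has 30).
Oct 18, 2277 → Nov 18, 2277: 31 days (October has 31).
Nov 18, 2277 → Dec 18, 2277: 30 days (November has 30).
Dec 18, 2277 → Jan 18, 2278: 31 days (December has 31).
Jan 18, 2278 → Feb 18, 2278: 31 days (January has 31).
Feb 18, 2278 → Mar 18, 2278: 28 days (February has 28).
Mar 18, 2278 → Mar 21, 2278: 3 days.
Total: 6485 days.

6485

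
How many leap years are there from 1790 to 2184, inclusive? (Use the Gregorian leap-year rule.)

Multiples of 4 in [1790,2184]: 99.
Of those, multiples of 100: 4 (not leap unless ÷400).
Multiples of 400: 1.
Leap years = 99 − 4 + 1 = 96.

96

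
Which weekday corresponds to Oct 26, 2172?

Monday

Doomsday rule: the anchor day for the 2100s is Sunday. For year 72: 72÷12 = 6 r 0, and 0÷4 = 0, so 6+0+0 = 6.
Sunday + 6 ≡ Saturday — that's 2172's doomsday.
In October the doomsday date is Oct 10.
Oct 26 is 16 days after Oct 10; 16 mod 7 = 2, so Saturday + 2 = Monday.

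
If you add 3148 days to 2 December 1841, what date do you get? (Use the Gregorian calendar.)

+365 (one year) → Dec 2, 1842 (2783 left).
+365 (one year) → Dec 2, 1843 (2418 left).
+366 (one year; includes Feb 29, 1844) → Dec 2, 1844 (2052 left).
+365 (one year) → Dec 2, 1845 (1687 left).
+365 (one year) → Dec 2, 1846 (1322 left).
+365 (one year) → Dec 2, 1847 (957 left).
+366 (one year; includes Feb 29, 1848) → Dec 2, 1848 (591 left).
+365 (one year) → Dec 2, 1849 (226 left).
Dec has 31 days: +30 → Jan 1, 1850 (196 left).
Jan has 31 days: +31 → Feb 1, 1850 (165 left).
Feb has 28 days: +28 → Mar 1, 1850 (137 left).
Mar has 31 days: +31 → Apr 1, 1850 (106 left).
Apr has 30 days: +30 → May 1, 1850 (76 left).
May has 31 days: +31 → Jun 1, 1850 (45 left).
Jun has 30 days: +30 → Jul 1, 1850 (15 left).
+15 → Jul 16, 1850.

July 16, 1850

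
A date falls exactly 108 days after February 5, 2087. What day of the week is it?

Feb 5, 2087 is a Wednesday.
108 mod 7 = 3, so 108 days after a Wednesday is Wednesday + 3 = Saturday.

Saturday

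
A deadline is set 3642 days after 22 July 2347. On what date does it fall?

July 11, 2357

+366 (one year; includes Feb 29, 2348) → Jul 22, 2348 (3276 left).
+365 (one year) → Jul 22, 2349 (2911 left).
+365 (one year) → Jul 22, 2350 (2546 left).
+365 (one year) → Jul 22, 2351 (2181 left).
+366 (one year; includes Feb 29, 2352) → Jul 22, 2352 (1815 left).
+365 (one year) → Jul 22, 2353 (1450 left).
+365 (one year) → Jul 22, 2354 (1085 left).
+365 (one year) → Jul 22, 2355 (720 left).
+366 (one year; includes Feb 29, 2356) → Jul 22, 2356 (354 left).
Jul has 31 days: +10 → Aug 1, 2356 (344 left).
Aug has 31 days: +31 → Sep 1, 2356 (313 left).
Sep has 30 days: +30 → Oct 1, 2356 (283 left).
Oct has 31 days: +31 → Nov 1, 2356 (252 left).
Nov has 30 days: +30 → Dec 1, 2356 (222 left).
Dec has 31 days: +31 → Jan 1, 2357 (191 left).
Jan has 31 days: +31 → Feb 1, 2357 (160 left).
Feb has 28 days: +28 → Mar 1, 2357 (132 left).
Mar has 31 days: +31 → Apr 1, 2357 (101 left).
Apr has 30 days: +30 → May 1, 2357 (71 left).
May has 31 days: +31 → Jun 1, 2357 (40 left).
Jun has 30 days: +30 → Jul 1, 2357 (10 left).
+10 → Jul 11, 2357.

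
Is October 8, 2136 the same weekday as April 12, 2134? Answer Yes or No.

From Apr 12, 2134 to Oct 8, 2136 is 910 days.
910 mod 7 = 0, so they are the same weekday.
(Apr 12, 2134 is a Monday; Oct 8, 2136 is a Monday.)

Yes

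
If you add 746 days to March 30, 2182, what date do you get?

+365 (one year) → Mar 30, 2183 (381 left).
Mar has 31 days: +2 → Apr 1, 2183 (379 left).
Apr has 30 days: +30 → May 1, 2183 (349 left).
May has 31 days: +31 → Jun 1, 2183 (318 left).
Jun has 30 days: +30 → Jul 1, 2183 (288 left).
Jul has 31 days: +31 → Aug 1, 2183 (257 left).
Aug has 31 days: +31 → Sep 1, 2183 (226 left).
Sep has 30 days: +30 → Oct 1, 2183 (196 left).
Oct has 31 days: +31 → Nov 1, 2183 (165 left).
Nov has 30 days: +30 → Dec 1, 2183 (135 left).
Dec has 31 days: +31 → Jan 1, 2184 (104 left).
Jan has 31 days: +31 → Feb 1, 2184 (73 left).
Feb has 29 days: +29 → Mar 1, 2184 (44 left).
Mar has 31 days: +31 → Apr 1, 2184 (13 left).
+13 → Apr 14, 2184.

April 14, 2184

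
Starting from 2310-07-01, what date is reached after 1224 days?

November 6, 2313

+365 (one year) → Jul 1, 2311 (859 left).
+366 (one year; includes Feb 29, 2312) → Jul 1, 2312 (493 left).
+365 (one year) → Jul 1, 2313 (128 left).
Jul has 31 days: +31 → Aug 1, 2313 (97 left).
Aug has 31 days: +31 → Sep 1, 2313 (66 left).
Sep has 30 days: +30 → Oct 1, 2313 (36 left).
Oct has 31 days: +31 → Nov 1, 2313 (5 left).
+5 → Nov 6, 2313.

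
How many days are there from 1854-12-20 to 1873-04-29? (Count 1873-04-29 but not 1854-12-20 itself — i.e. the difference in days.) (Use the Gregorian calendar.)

6705

Dec 20, 1854 → Dec 20, 1855: 365 days.
Dec 20, 1855 → Dec 20, 1856: 366 days (Feb 29, 1856 is in that span).
Dec 20, 1856 → Dec 20, 1857: 365 days.
Dec 20, 1857 → Dec 20, 1858: 365 days.
Dec 20, 1858 → Dec 20, 1859: 365 days.
Dec 20, 1859 → Dec 20, 1860: 366 days (Feb 29, 1860 is in that span).
Dec 20, 1860 → Dec 20, 1861: 365 days.
Dec 20, 1861 → Dec 20, 1862: 365 days.
Dec 20, 1862 → Dec 20, 1863: 365 days.
Dec 20, 1863 → Dec 20, 1864: 366 days (Feb 29, 1864 is in that span).
Dec 20, 1864 → Dec 20, 1865: 365 days.
Dec 20, 1865 → Dec 20, 1866: 365 days.
Dec 20, 1866 → Dec 20, 1867: 365 days.
Dec 20, 1867 → Dec 20, 1868: 366 days (Feb 29, 1868 is in that span).
Dec 20, 1868 → Dec 20, 1869: 365 days.
Dec 20, 1869 → Dec 20, 1870: 365 days.
Dec 20, 1870 → Dec 20, 1871: 365 days.
Dec 20, 1871 → Dec 20, 1872: 366 days (Feb 29, 1872 is in that span).
Dec 20, 1872 → Jan 20, 1873: 31 days (December has 31).
Jan 20, 1873 → Feb 20, 1873: 31 days (January has 31).
Feb 20, 1873 → Mar 20, 1873: 28 days (February has 28).
Mar 20, 1873 → Apr 20, 1873: 31 days (March has 31).
Apr 20, 1873 → Apr 29, 1873: 9 days.
Total: 6705 days.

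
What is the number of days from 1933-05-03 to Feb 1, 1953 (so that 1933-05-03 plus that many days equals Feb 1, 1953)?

May 3, 1933 → May 3, 1934: 365 days.
May 3, 1934 → May 3, 1935: 365 days.
May 3, 1935 → May 3, 1936: 366 days (Feb 29, 1936 is in that span).
May 3, 1936 → May 3, 1937: 365 days.
May 3, 1937 → May 3, 1938: 365 days.
May 3, 1938 → May 3, 1939: 365 days.
May 3, 1939 → May 3, 1940: 366 days (Feb 29, 1940 is in that span).
May 3, 1940 → May 3, 1941: 365 days.
May 3, 1941 → May 3, 1942: 365 days.
May 3, 1942 → May 3, 1943: 365 days.
May 3, 1943 → May 3, 1944: 366 days (Feb 29, 1944 is in that span).
May 3, 1944 → May 3, 1945: 365 days.
May 3, 1945 → May 3, 1946: 365 days.
May 3, 1946 → May 3, 1947: 365 days.
May 3, 1947 → May 3, 1948: 366 days (Feb 29, 1948 is in that span).
May 3, 1948 → May 3, 1949: 365 days.
May 3, 1949 → May 3, 1950: 365 days.
May 3, 1950 → May 3, 1951: 365 days.
May 3, 1951 → May 3, 1952: 366 days (Feb 29, 1952 is in that span).
May 3, 1952 → Jun 3, 1952: 31 days (May has 31).
Jun 3, 1952 → Jul 3, 1952: 30 days (June has 30).
Jul 3, 1952 → Aug 3, 1952: 31 days (July has 31).
Aug 3, 1952 → Sep 3, 1952: 31 days (August has 31).
Sep 3, 1952 → Oct 3, 1952: 30 days (September has 30).
Oct 3, 1952 → Nov 3, 1952: 31 days (October has 31).
Nov 3, 1952 → Dec 3, 1952: 30 days (November has 30).
Dec 3, 1952 → Jan 3, 1953: 31 days (December has 31).
Jan 3, 1953 → Feb 1, 1953: 29 days.
Total: 7214 days.

7214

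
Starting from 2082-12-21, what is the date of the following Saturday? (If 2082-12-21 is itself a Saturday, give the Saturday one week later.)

Dec 21, 2082 is a Monday.
From Monday to the next Saturday is 5 days.
Dec 21, 2082 + 5 = Dec 26, 2082.

December 26, 2082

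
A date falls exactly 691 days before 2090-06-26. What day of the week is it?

Wednesday

Jun 26, 2090 is a Monday.
691 mod 7 = 5, so 691 days before a Monday is Monday − 5 = Wednesday.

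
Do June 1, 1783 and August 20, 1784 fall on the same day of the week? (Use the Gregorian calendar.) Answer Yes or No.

From Jun 1, 1783 to Aug 20, 1784 is 446 days.
446 mod 7 = 5, so they are different weekdays.
(Jun 1, 1783 is a Sunday; Aug 20, 1784 is a Friday.)

No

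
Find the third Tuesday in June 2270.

June 21, 2270

June 1, 2270 is a Wednesday.
The first Tuesday is therefore June 7 (6 days later).
The third Tuesday is 7 + 2×7 = June 21.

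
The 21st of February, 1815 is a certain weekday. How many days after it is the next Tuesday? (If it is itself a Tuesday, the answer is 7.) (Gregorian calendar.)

7

Feb 21, 1815 is a Tuesday.
From Tuesday to the next Tuesday is 7 days.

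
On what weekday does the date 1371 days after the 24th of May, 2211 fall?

Thursday

May 24, 2211 is a Friday.
1371 mod 7 = 6, so 1371 days after a Friday is Friday + 6 = Thursday.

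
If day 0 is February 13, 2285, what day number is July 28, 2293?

3087

Feb 13, 2285 → Feb 13, 2286: 365 days.
Feb 13, 2286 → Feb 13, 2287: 365 days.
Feb 13, 2287 → Feb 13, 2288: 365 days.
Feb 13, 2288 → Feb 13, 2289: 366 days (Feb 29, 2288 is in that span).
Feb 13, 2289 → Feb 13, 2290: 365 days.
Feb 13, 2290 → Feb 13, 2291: 365 days.
Feb 13, 2291 → Feb 13, 2292: 365 days.
Feb 13, 2292 → Feb 13, 2293: 366 days (Feb 29, 2292 is in that span).
Feb 13, 2293 → Mar 13, 2293: 28 days (February has 28).
Mar 13, 2293 → Apr 13, 2293: 31 days (March has 31).
Apr 13, 2293 → May 13, 2293: 30 days (April has 30).
May 13, 2293 → Jun 13, 2293: 31 days (May has 31).
Jun 13, 2293 → Jul 13, 2293: 30 days (June has 30).
Jul 13, 2293 → Jul 28, 2293: 15 days.
Total: 3087 days.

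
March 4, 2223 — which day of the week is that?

Tuesday

Doomsday rule: the anchor day for the 2200s is Friday. For year 23: 23÷12 = 1 r 11, and 11÷4 = 2, so 1+11+2 = 14.
Friday + 14 ≡ Friday — that's 2223's doomsday.
In March the doomsday date is Mar 14.
Mar 4 is 10 days before Mar 14; 10 mod 7 = 3, so Friday − 3 = Tuesday.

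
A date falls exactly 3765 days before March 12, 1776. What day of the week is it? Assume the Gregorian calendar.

Wednesday

First find the weekday of Mar 12, 1776. Doomsday rule: the anchor day for the 1700s is Sunday. For year 76: 76÷12 = 6 r 4, and 4÷4 = 1, so 6+4+1 = 11.
Sunday + 11 ≡ Thursday — that's 1776's doomsday.
In March the doomsday date is Mar 14.
Mar 12 is 2 days before Mar 14; 2 mod 7 = 2, so Thursday − 2 = Tuesday.
3765 mod 7 = 6, so 3765 days before a Tuesday is Tuesday − 6 = Wednesday.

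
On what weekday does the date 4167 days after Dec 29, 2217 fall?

Wednesday

Dec 29, 2217 is a Monday.
4167 mod 7 = 2, so 4167 days after a Monday is Monday + 2 = Wednesday.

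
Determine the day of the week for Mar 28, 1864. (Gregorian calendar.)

Monday

Doomsday rule: the anchor day for the 1800s is Friday. For year 64: 64÷12 = 5 r 4, and 4÷4 = 1, so 5+4+1 = 10.
Friday + 10 ≡ Monday — that's 1864's doomsday.
In March the doomsday date is Mar 14.
Mar 28 is 14 days after Mar 14; 14 mod 7 = 0, so Monday + 0 = Monday.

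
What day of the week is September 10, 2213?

Friday

Doomsday rule: the anchor day for the 2200s is Friday. For year 13: 13÷12 = 1 r 1, and 1÷4 = 0, so 1+1+0 = 2.
Friday + 2 ≡ Sunday — that's 2213's doomsday.
In September the doomsday date is Sep 5.
Sep 10 is 5 days after Sep 5; 5 mod 7 = 5, so Sunday + 5 = Friday.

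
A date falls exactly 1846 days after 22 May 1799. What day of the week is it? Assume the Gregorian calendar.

First find the weekday of May 22, 1799. Doomsday rule: the anchor day for the 1700s is Sunday. For year 99: 99÷12 = 8 r 3, and 3÷4 = 0, so 8+3+0 = 11.
Sunday + 11 ≡ Thursday — that's 1799's doomsday.
In May the doomsday date is May 9.
May 22 is 13 days after May 9; 13 mod 7 = 6, so Thursday + 6 = Wednesday.
1846 mod 7 = 5, so 1846 days after a Wednesday is Wednesday + 5 = Monday.

Monday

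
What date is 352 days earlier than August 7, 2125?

−7 → Jul 31, 2125 (end of Jul, 31 days; 345 left).
−31 → Jun 30, 2125 (end of Jun, 30 days; 314 left).
−30 → May 31, 2125 (end of May, 31 days; 284 left).
−31 → Apr 30, 2125 (end of Apr, 30 days; 253 left).
−30 → Mar 31, 2125 (end of Mar, 31 days; 223 left).
−31 → Feb 28, 2125 (end of Feb, 28 days; 192 left).
−28 → Jan 31, 2125 (end of Jan, 31 days; 164 left).
−31 → Dec 31, 2124 (end of Dec, 31 days; 133 left).
−31 → Nov 30, 2124 (end of Nov, 30 days; 102 left).
−30 → Oct 31, 2124 (end of Oct, 31 days; 72 left).
−31 → Sep 30, 2124 (end of Sep, 30 days; 41 left).
−30 → Aug 31, 2124 (end of Aug, 31 days; 11 left).
−11 → Aug 20, 2124.

August 20, 2124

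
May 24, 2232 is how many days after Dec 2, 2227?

1635

Dec 2, 2227 → Dec 2, 2228: 366 days (Feb 29, 2228 is in that span).
Dec 2, 2228 → Dec 2, 2229: 365 days.
Dec 2, 2229 → Dec 2, 2230: 365 days.
Dec 2, 2230 → Dec 2, 2231: 365 days.
Dec 2, 2231 → Jan 2, 2232: 31 days (December has 31).
Jan 2, 2232 → Feb 2, 2232: 31 days (January has 31).
Feb 2, 2232 → Mar 2, 2232: 29 days (February has 29).
Mar 2, 2232 → Apr 2, 2232: 31 days (March has 31).
Apr 2, 2232 → May 2, 2232: 30 days (April has 30).
May 2, 2232 → May 24, 2232: 22 days.
Total: 1635 days.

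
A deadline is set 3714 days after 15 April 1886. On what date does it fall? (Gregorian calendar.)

June 15, 1896

+365 (one year) → Apr 15, 1887 (3349 left).
+366 (one year; includes Feb 29, 1888) → Apr 15, 1888 (2983 left).
+365 (one year) → Apr 15, 1889 (2618 left).
+365 (one year) → Apr 15, 1890 (2253 left).
+365 (one year) → Apr 15, 1891 (1888 left).
+366 (one year; includes Feb 29, 1892) → Apr 15, 1892 (1522 left).
+365 (one year) → Apr 15, 1893 (1157 left).
+365 (one year) → Apr 15, 1894 (792 left).
+365 (one year) → Apr 15, 1895 (427 left).
+366 (one year; includes Feb 29, 1896) → Apr 15, 1896 (61 left).
Apr has 30 days: +16 → May 1, 1896 (45 left).
May has 31 days: +31 → Jun 1, 1896 (14 left).
+14 → Jun 15, 1896.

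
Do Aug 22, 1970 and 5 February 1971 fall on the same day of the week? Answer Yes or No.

From Aug 22, 1970 to Feb 5, 1971 is 167 days.
167 mod 7 = 6, so they are different weekdays.
(Aug 22, 1970 is a Saturday; Feb 5, 1971 is a Friday.)

No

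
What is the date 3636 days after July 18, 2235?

July 1, 2245

+366 (one year; includes Feb 29, 2236) → Jul 18, 2236 (3270 left).
+365 (one year) → Jul 18, 2237 (2905 left).
+365 (one year) → Jul 18, 2238 (2540 left).
+365 (one year) → Jul 18, 2239 (2175 left).
+366 (one year; includes Feb 29, 2240) → Jul 18, 2240 (1809 left).
+365 (one year) → Jul 18, 2241 (1444 left).
+365 (one year) → Jul 18, 2242 (1079 left).
+365 (one year) → Jul 18, 2243 (714 left).
+366 (one year; includes Feb 29, 2244) → Jul 18, 2244 (348 left).
Jul has 31 days: +14 → Aug 1, 2244 (334 left).
Aug has 31 days: +31 → Sep 1, 2244 (303 left).
Sep has 30 days: +30 → Oct 1, 2244 (273 left).
Oct has 31 days: +31 → Nov 1, 2244 (242 left).
Nov has 30 days: +30 → Dec 1, 2244 (212 left).
Dec has 31 days: +31 → Jan 1, 2245 (181 left).
Jan has 31 days: +31 → Feb 1, 2245 (150 left).
Feb has 28 days: +28 → Mar 1, 2245 (122 left).
Mar has 31 days: +31 → Apr 1, 2245 (91 left).
Apr has 30 days: +30 → May 1, 2245 (61 left).
May has 31 days: +31 → Jun 1, 2245 (30 left).
Jun has 30 days: +30 → Jul 1, 2245 (0 left).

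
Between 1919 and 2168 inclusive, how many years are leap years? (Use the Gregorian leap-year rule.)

62

Multiples of 4 in [1919,2168]: 63.
Of those, multiples of 100: 2 (not leap unless ÷400).
Multiples of 400: 1.
Leap years = 63 − 2 + 1 = 62.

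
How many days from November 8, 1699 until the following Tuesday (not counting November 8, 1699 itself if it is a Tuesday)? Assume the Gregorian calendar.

2

Nov 8, 1699 is a Sunday.
From Sunday to the next Tuesday is 2 days.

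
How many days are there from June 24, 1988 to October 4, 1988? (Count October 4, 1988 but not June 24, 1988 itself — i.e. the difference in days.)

Jun 24, 1988 → Jul 24, 1988: 30 days (June has 30).
Jul 24, 1988 → Aug 24, 1988: 31 days (July has 31).
Aug 24, 1988 → Sep 24, 1988: 31 days (August has 31).
Sep 24, 1988 → Oct 4, 1988: 10 days.
Total: 102 days.

102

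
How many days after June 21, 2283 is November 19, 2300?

6360

Jun 21, 2283 → Jun 21, 2284: 366 days (Feb 29, 2284 is in that span).
Jun 21, 2284 → Jun 21, 2285: 365 days.
Jun 21, 2285 → Jun 21, 2286: 365 days.
Jun 21, 2286 → Jun 21, 2287: 365 days.
Jun 21, 2287 → Jun 21, 2288: 366 days (Feb 29, 2288 is in that span).
Jun 21, 2288 → Jun 21, 2289: 365 days.
Jun 21, 2289 → Jun 21, 2290: 365 days.
Jun 21, 2290 → Jun 21, 2291: 365 days.
Jun 21, 2291 → Jun 21, 2292: 366 days (Feb 29, 2292 is in that span).
Jun 21, 2292 → Jun 21, 2293: 365 days.
Jun 21, 2293 → Jun 21, 2294: 365 days.
Jun 21, 2294 → Jun 21, 2295: 365 days.
Jun 21, 2295 → Jun 21, 2296: 366 days (Feb 29, 2296 is in that span).
Jun 21, 2296 → Jun 21, 2297: 365 days.
Jun 21, 2297 → Jun 21, 2298: 365 days.
Jun 21, 2298 → Jun 21, 2299: 365 days.
Jun 21, 2299 → Jun 21, 2300: 365 days.
Jun 21, 2300 → Jul 21, 2300: 30 days (June has 30).
Jul 21, 2300 → Aug 21, 2300: 31 days (July has 31).
Aug 21, 2300 → Sep 21, 2300: 31 days (August has 31).
Sep 21, 2300 → Oct 21, 2300: 30 days (September has 30).
Oct 21, 2300 → Nov 19, 2300: 29 days.
Total: 6360 days.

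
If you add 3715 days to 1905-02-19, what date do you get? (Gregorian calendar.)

+365 (one year) → Feb 19, 1906 (3350 left).
+365 (one year) → Feb 19, 1907 (2985 left).
+365 (one year) → Feb 19, 1908 (2620 left).
+366 (one year; includes Feb 29, 1908) → Feb 19, 1909 (2254 left).
+365 (one year) → Feb 19, 1910 (1889 left).
+365 (one year) → Feb 19, 1911 (1524 left).
+365 (one year) → Feb 19, 1912 (1159 left).
+366 (one year; includes Feb 29, 1912) → Feb 19, 1913 (793 left).
+365 (one year) → Feb 19, 1914 (428 left).
+365 (one year) → Feb 19, 1915 (63 left).
Feb has 28 days: +10 → Mar 1, 1915 (53 left).
Mar has 31 days: +31 → Apr 1, 1915 (22 left).
+22 → Apr 23, 1915.

April 23, 1915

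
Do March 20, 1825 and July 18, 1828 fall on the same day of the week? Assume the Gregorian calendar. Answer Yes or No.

No

From Mar 20, 1825 to Jul 18, 1828 is 1216 days.
1216 mod 7 = 5, so they are different weekdays.
(Mar 20, 1825 is a Sunday; Jul 18, 1828 is a Friday.)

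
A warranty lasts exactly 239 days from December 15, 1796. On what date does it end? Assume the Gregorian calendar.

August 11, 1797

Dec has 31 days: +17 → Jan 1, 1797 (222 left).
Jan has 31 days: +31 → Feb 1, 1797 (191 left).
Feb has 28 days: +28 → Mar 1, 1797 (163 left).
Mar has 31 days: +31 → Apr 1, 1797 (132 left).
Apr has 30 days: +30 → May 1, 1797 (102 left).
May has 31 days: +31 → Jun 1, 1797 (71 left).
Jun has 30 days: +30 → Jul 1, 1797 (41 left).
Jul has 31 days: +31 → Aug 1, 1797 (10 left).
+10 → Aug 11, 1797.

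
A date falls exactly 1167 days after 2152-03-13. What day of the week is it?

First find the weekday of Mar 13, 2152. Doomsday rule: the anchor day for the 2100s is Sunday. For year 52: 52÷12 = 4 r 4, and 4÷4 = 1, so 4+4+1 = 9.
Sunday + 9 ≡ Tuesday — that's 2152's doomsday.
In March the doomsday date is Mar 14.
Mar 13 is 1 day before Mar 14; 1 mod 7 = 1, so Tuesday − 1 = Monday.
1167 mod 7 = 5, so 1167 days after a Monday is Monday + 5 = Saturday.

Saturday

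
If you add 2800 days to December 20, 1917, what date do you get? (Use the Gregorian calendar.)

August 20, 1925

+365 (one year) → Dec 20, 1918 (2435 left).
+365 (one year) → Dec 20, 1919 (2070 left).
+366 (one year; includes Feb 29, 1920) → Dec 20, 1920 (1704 left).
+365 (one year) → Dec 20, 1921 (1339 left).
+365 (one year) → Dec 20, 1922 (974 left).
+365 (one year) → Dec 20, 1923 (609 left).
+366 (one year; includes Feb 29, 1924) → Dec 20, 1924 (243 left).
Dec has 31 days: +12 → Jan 1, 1925 (231 left).
Jan has 31 days: +31 → Feb 1, 1925 (200 left).
Feb has 28 days: +28 → Mar 1, 1925 (172 left).
Mar has 31 days: +31 → Apr 1, 1925 (141 left).
Apr has 30 days: +30 → May 1, 1925 (111 left).
May has 31 days: +31 → Jun 1, 1925 (80 left).
Jun has 30 days: +30 → Jul 1, 1925 (50 left).
Jul has 31 days: +31 → Aug 1, 1925 (19 left).
+19 → Aug 20, 1925.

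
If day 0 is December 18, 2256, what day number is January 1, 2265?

Dec 18, 2256 → Dec 18, 2257: 365 days.
Dec 18, 2257 → Dec 18, 2258: 365 days.
Dec 18, 2258 → Dec 18, 2259: 365 days.
Dec 18, 2259 → Dec 18, 2260: 366 days (Feb 29, 2260 is in that span).
Dec 18, 2260 → Dec 18, 2261: 365 days.
Dec 18, 2261 → Dec 18, 2262: 365 days.
Dec 18, 2262 → Dec 18, 2263: 365 days.
Dec 18, 2263 → Jan 18, 2264: 31 days (December has 31).
Jan 18, 2264 → Feb 18, 2264: 31 days (January has 31).
Feb 18, 2264 → Mar 18, 2264: 29 days (February has 29).
Mar 18, 2264 → Apr 18, 2264: 31 days (March has 31).
Apr 18, 2264 → May 18, 2264: 30 days (April has 30).
May 18, 2264 → Jun 18, 2264: 31 days (May has 31).
Jun 18, 2264 → Jul 18, 2264: 30 days (June has 30).
Jul 18, 2264 → Aug 18, 2264: 31 days (July has 31).
Aug 18, 2264 → Sep 18, 2264: 31 days (August has 31).
Sep 18, 2264 → Oct 18, 2264: 30 days (September has 30).
Oct 18, 2264 → Nov 18, 2264: 31 days (October has 31).
Nov 18, 2264 → Dec 18, 2264: 30 days (November has 30).
Dec 18, 2264 → Jan 1, 2265: 14 days.
Total: 2936 days.

2936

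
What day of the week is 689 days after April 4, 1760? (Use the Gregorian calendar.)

Apr 4, 1760 is a Friday.
689 mod 7 = 3, so 689 days after a Friday is Friday + 3 = Monday.

Monday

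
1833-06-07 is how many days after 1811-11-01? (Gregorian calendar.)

Nov 1, 1811 → Nov 1, 1812: 366 days (Feb 29, 1812 is in that span).
Nov 1, 1812 → Nov 1, 1813: 365 days.
Nov 1, 1813 → Nov 1, 1814: 365 days.
Nov 1, 1814 → Nov 1, 1815: 365 days.
Nov 1, 1815 → Nov 1, 1816: 366 days (Feb 29, 1816 is in that span).
Nov 1, 1816 → Nov 1, 1817: 365 days.
Nov 1, 1817 → Nov 1, 1818: 365 days.
Nov 1, 1818 → Nov 1, 1819: 365 days.
Nov 1, 1819 → Nov 1, 1820: 366 days (Feb 29, 1820 is in that span).
Nov 1, 1820 → Nov 1, 1821: 365 days.
Nov 1, 1821 → Nov 1, 1822: 365 days.
Nov 1, 1822 → Nov 1, 1823: 365 days.
Nov 1, 1823 → Nov 1, 1824: 366 days (Feb 29, 1824 is in that span).
Nov 1, 1824 → Nov 1, 1825: 365 days.
Nov 1, 1825 → Nov 1, 1826: 365 days.
Nov 1, 1826 → Nov 1, 1827: 365 days.
Nov 1, 1827 → Nov 1, 1828: 366 days (Feb 29, 1828 is in that span).
Nov 1, 1828 → Nov 1, 1829: 365 days.
Nov 1, 1829 → Nov 1, 1830: 365 days.
Nov 1, 1830 → Nov 1, 1831: 365 days.
Nov 1, 1831 → Nov 1, 1832: 366 days (Feb 29, 1832 is in that span).
Nov 1, 1832 → Dec 1, 1832: 30 days (November has 30).
Dec 1, 1832 → Jan 1, 1833: 31 days (December has 31).
Jan 1, 1833 → Feb 1, 1833: 31 days (January has 31).
Feb 1, 1833 → Mar 1, 1833: 28 days (February has 28).
Mar 1, 1833 → Apr 1, 1833: 31 days (March has 31).
Apr 1, 1833 → May 1, 1833: 30 days (April has 30).
May 1, 1833 → Jun 1, 1833: 31 days (May has 31).
Jun 1, 1833 → Jun 7, 1833: 6 days.
Total: 7889 days.

7889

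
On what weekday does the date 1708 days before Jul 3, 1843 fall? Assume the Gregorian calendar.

Jul 3, 1843 is a Monday.
1708 mod 7 = 0, so 1708 days before a Monday is Monday − 0 = Monday.

Monday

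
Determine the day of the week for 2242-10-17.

Doomsday rule: the anchor day for the 2200s is Friday. For year 42: 42÷12 = 3 r 6, and 6÷4 = 1, so 3+6+1 = 10.
Friday + 10 ≡ Monday — that's 2242's doomsday.
In October the doomsday date is Oct 10.
Oct 17 is 7 days after Oct 10; 7 mod 7 = 0, so Monday + 0 = Monday.

Monday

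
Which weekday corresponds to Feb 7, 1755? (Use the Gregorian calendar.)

Friday

Doomsday rule: the anchor day for the 1700s is Sunday. For year 55: 55÷12 = 4 r 7, and 7÷4 = 1, so 4+7+1 = 12.
Sunday + 12 ≡ Friday — that's 1755's doomsday.
In February the doomsday date is Feb 28 (1755 is not a leap year).
Feb 7 is 21 days before Feb 28; 21 mod 7 = 0, so Friday − 0 = Friday.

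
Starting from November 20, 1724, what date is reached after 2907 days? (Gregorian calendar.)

+365 (one year) → Nov 20, 1725 (2542 left).
+365 (one year) → Nov 20, 1726 (2177 left).
+365 (one year) → Nov 20, 1727 (1812 left).
+366 (one year; includes Feb 29, 1728) → Nov 20, 1728 (1446 left).
+365 (one year) → Nov 20, 1729 (1081 left).
+365 (one year) → Nov 20, 1730 (716 left).
+365 (one year) → Nov 20, 1731 (351 left).
Nov has 30 days: +11 → Dec 1, 1731 (340 left).
Dec has 31 days: +31 → Jan 1, 1732 (309 left).
Jan has 31 days: +31 → Feb 1, 1732 (278 left).
Feb has 29 days: +29 → Mar 1, 1732 (249 left).
Mar has 31 days: +31 → Apr 1, 1732 (218 left).
Apr has 30 days: +30 → May 1, 1732 (188 left).
May has 31 days: +31 → Jun 1, 1732 (157 left).
Jun has 30 days: +30 → Jul 1, 1732 (127 left).
Jul has 31 days: +31 → Aug 1, 1732 (96 left).
Aug has 31 days: +31 → Sep 1, 1732 (65 left).
Sep has 30 days: +30 → Oct 1, 1732 (35 left).
Oct has 31 days: +31 → Nov 1, 1732 (4 left).
+4 → Nov 5, 1732.

November 5, 1732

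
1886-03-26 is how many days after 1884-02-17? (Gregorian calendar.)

Feb 17, 1884 → Feb 17, 1885: 366 days (Feb 29, 1884 is in that span).
Feb 17, 1885 → Feb 17, 1886: 365 days.
Feb 17, 1886 → Mar 17, 1886: 28 days (February has 28).
Mar 17, 1886 → Mar 26, 1886: 9 days.
Total: 768 days.

768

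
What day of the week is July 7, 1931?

Doomsday rule: the anchor day for the 1900s is Wednesday. For year 31: 31÷12 = 2 r 7, and 7÷4 = 1, so 2+7+1 = 10.
Wednesday + 10 ≡ Saturday — that's 1931's doomsday.
In July the doomsday date is Jul 11.
Jul 7 is 4 days before Jul 11; 4 mod 7 = 4, so Saturday − 4 = Tuesday.

Tuesday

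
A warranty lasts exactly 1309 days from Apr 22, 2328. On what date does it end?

+365 (one year) → Apr 22, 2329 (944 left).
+365 (one year) → Apr 22, 2330 (579 left).
+365 (one year) → Apr 22, 2331 (214 left).
Apr has 30 days: +9 → May 1, 2331 (205 left).
May has 31 days: +31 → Jun 1, 2331 (174 left).
Jun has 30 days: +30 → Jul 1, 2331 (144 left).
Jul has 31 days: +31 → Aug 1, 2331 (113 left).
Aug has 31 days: +31 → Sep 1, 2331 (82 left).
Sep has 30 days: +30 → Oct 1, 2331 (52 left).
Oct has 31 days: +31 → Nov 1, 2331 (21 left).
+21 → Nov 22, 2331.

November 22, 2331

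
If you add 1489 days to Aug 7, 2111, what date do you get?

+366 (one year; includes Feb 29, 2112) → Aug 7, 2112 (1123 left).
+365 (one year) → Aug 7, 2113 (758 left).
+365 (one year) → Aug 7, 2114 (393 left).
Aug has 31 days: +25 → Sep 1, 2114 (368 left).
Sep has 30 days: +30 → Oct 1, 2114 (338 left).
Oct has 31 days: +31 → Nov 1, 2114 (307 left).
Nov has 30 days: +30 → Dec 1, 2114 (277 left).
Dec has 31 days: +31 → Jan 1, 2115 (246 left).
Jan has 31 days: +31 → Feb 1, 2115 (215 left).
Feb has 28 days: +28 → Mar 1, 2115 (187 left).
Mar has 31 days: +31 → Apr 1, 2115 (156 left).
Apr has 30 days: +30 → May 1, 2115 (126 left).
May has 31 days: +31 → Jun 1, 2115 (95 left).
Jun has 30 days: +30 → Jul 1, 2115 (65 left).
Jul has 31 days: +31 → Aug 1, 2115 (34 left).
Aug has 31 days: +31 → Sep 1, 2115 (3 left).
+3 → Sep 4, 2115.

September 4, 2115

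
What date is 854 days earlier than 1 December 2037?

July 31, 2035

−365 (one year) → Dec 1, 2036 (489 left).
−366 (one year; includes Feb 29, 2036) → Dec 1, 2035 (123 left).
−1 → Nov 30, 2035 (end of Nov, 30 days; 122 left).
−30 → Oct 31, 2035 (end of Oct, 31 days; 92 left).
−31 → Sep 30, 2035 (end of Sep, 30 days; 61 left).
−30 → Aug 31, 2035 (end of Aug, 31 days; 31 left).
−31 → Jul 31, 2035 (end of Jul, 31 days; 0 left).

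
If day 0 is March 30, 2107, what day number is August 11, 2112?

1961

Mar 30, 2107 → Mar 30, 2108: 366 days (Feb 29, 2108 is in that span).
Mar 30, 2108 → Mar 30, 2109: 365 days.
Mar 30, 2109 → Mar 30, 2110: 365 days.
Mar 30, 2110 → Mar 30, 2111: 365 days.
Mar 30, 2111 → Mar 30, 2112: 366 days (Feb 29, 2112 is in that span).
Mar 30, 2112 → Apr 30, 2112: 31 days (March has 31).
Apr 30, 2112 → May 30, 2112: 30 days (April has 30).
May 30, 2112 → Jun 30, 2112: 31 days (May has 31).
Jun 30, 2112 → Jul 30, 2112: 30 days (June has 30).
Jul 30, 2112 → Aug 11, 2112: 12 days.
Total: 1961 days.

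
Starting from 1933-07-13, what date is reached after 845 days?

November 5, 1935

+365 (one year) → Jul 13, 1934 (480 left).
+365 (one year) → Jul 13, 1935 (115 left).
Jul has 31 days: +19 → Aug 1, 1935 (96 left).
Aug has 31 days: +31 → Sep 1, 1935 (65 left).
Sep has 30 days: +30 → Oct 1, 1935 (35 left).
Oct has 31 days: +31 → Nov 1, 1935 (4 left).
+4 → Nov 5, 1935.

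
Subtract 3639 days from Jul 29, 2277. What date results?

−365 (one year) → Jul 29, 2276 (3274 left).
−366 (one year; includes Feb 29, 2276) → Jul 29, 2275 (2908 left).
−365 (one year) → Jul 29, 2274 (2543 left).
−365 (one year) → Jul 29, 2273 (2178 left).
−365 (one year) → Jul 29, 2272 (1813 left).
−366 (one year; includes Feb 29, 2272) → Jul 29, 2271 (1447 left).
−365 (one year) → Jul 29, 2270 (1082 left).
−365 (one year) → Jul 29, 2269 (717 left).
−365 (one year) → Jul 29, 2268 (352 left).
−29 → Jun 30, 2268 (end of Jun, 30 days; 323 left).
−30 → May 31, 2268 (end of May, 31 days; 293 left).
−31 → Apr 30, 2268 (end of Apr, 30 days; 262 left).
−30 → Mar 31, 2268 (end of Mar, 31 days; 232 left).
−31 → Feb 29, 2268 (end of Feb, 29 days; 201 left).
−29 → Jan 31, 2268 (end of Jan, 31 days; 172 left).
−31 → Dec 31, 2267 (end of Dec, 31 days; 141 left).
−31 → Nov 30, 2267 (end of Nov, 30 days; 110 left).
−30 → Oct 31, 2267 (end of Oct, 31 days; 80 left).
−31 → Sep 30, 2267 (end of Sep, 30 days; 49 left).
−30 → Aug 31, 2267 (end of Aug, 31 days; 19 left).
−19 → Aug 12, 2267.

August 12, 2267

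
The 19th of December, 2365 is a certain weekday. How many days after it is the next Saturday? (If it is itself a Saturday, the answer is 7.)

6

Dec 19, 2365 is a Sunday.
From Sunday to the next Saturday is 6 days.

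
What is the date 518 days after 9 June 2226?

November 9, 2227

+365 (one year) → Jun 9, 2227 (153 left).
Jun has 30 days: +22 → Jul 1, 2227 (131 left).
Jul has 31 days: +31 → Aug 1, 2227 (100 left).
Aug has 31 days: +31 → Sep 1, 2227 (69 left).
Sep has 30 days: +30 → Oct 1, 2227 (39 left).
Oct has 31 days: +31 → Nov 1, 2227 (8 left).
+8 → Nov 9, 2227.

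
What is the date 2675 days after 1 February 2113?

May 30, 2120

+365 (one year) → Feb 1, 2114 (2310 left).
+365 (one year) → Feb 1, 2115 (1945 left).
+365 (one year) → Feb 1, 2116 (1580 left).
+366 (one year; includes Feb 29, 2116) → Feb 1, 2117 (1214 left).
+365 (one year) → Feb 1, 2118 (849 left).
+365 (one year) → Feb 1, 2119 (484 left).
+365 (one year) → Feb 1, 2120 (119 left).
Feb has 29 days: +29 → Mar 1, 2120 (90 left).
Mar has 31 days: +31 → Apr 1, 2120 (59 left).
Apr has 30 days: +30 → May 1, 2120 (29 left).
+29 → May 30, 2120.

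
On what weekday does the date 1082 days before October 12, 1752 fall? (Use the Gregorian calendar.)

First find the weekday of Oct 12, 1752. Doomsday rule: the anchor day for the 1700s is Sunday. For year 52: 52÷12 = 4 r 4, and 4÷4 = 1, so 4+4+1 = 9.
Sunday + 9 ≡ Tuesday — that's 1752's doomsday.
In October the doomsday date is Oct 10.
Oct 12 is 2 days after Oct 10; 2 mod 7 = 2, so Tuesday + 2 = Thursday.
1082 mod 7 = 4, so 1082 days before a Thursday is Thursday − 4 = Sunday.

Sunday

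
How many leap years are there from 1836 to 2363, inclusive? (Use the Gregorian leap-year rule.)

Multiples of 4 in [1836,2363]: 132.
Of those, multiples of 100: 5 (not leap unless ÷400).
Multiples of 400: 1.
Leap years = 132 − 5 + 1 = 128.

128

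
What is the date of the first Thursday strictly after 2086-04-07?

April 11, 2086

Apr 7, 2086 is a Sunday.
From Sunday to the next Thursday is 4 days.
Apr 7, 2086 + 4 = Apr 11, 2086.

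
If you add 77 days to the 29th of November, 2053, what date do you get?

Nov has 30 days: +2 → Dec 1, 2053 (75 left).
Dec has 31 days: +31 → Jan 1, 2054 (44 left).
Jan has 31 days: +31 → Feb 1, 2054 (13 left).
+13 → Feb 14, 2054.

February 14, 2054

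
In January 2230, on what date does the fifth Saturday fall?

January 30, 2230

January 1, 2230 is a Friday.
The first Saturday is therefore January 2 (1 days later).
The fifth Saturday is 2 + 4×7 = January 30.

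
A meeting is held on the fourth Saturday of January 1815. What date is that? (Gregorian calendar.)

January 28, 1815

January 1, 1815 is a Sunday.
The first Saturday is therefore January 7 (6 days later).
The fourth Saturday is 7 + 3×7 = January 28.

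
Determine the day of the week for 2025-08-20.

Wednesday

Doomsday rule: the anchor day for the 2000s is Tuesday. For year 25: 25÷12 = 2 r 1, and 1÷4 = 0, so 2+1+0 = 3.
Tuesday + 3 ≡ Friday — that's 2025's doomsday.
In August the doomsday date is Aug 8.
Aug 20 is 12 days after Aug 8; 12 mod 7 = 5, so Friday + 5 = Wednesday.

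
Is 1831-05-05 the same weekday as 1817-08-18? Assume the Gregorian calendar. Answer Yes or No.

No

From Aug 18, 1817 to May 5, 1831 is 5008 days.
5008 mod 7 = 3, so they are different weekdays.
(Aug 18, 1817 is a Monday; May 5, 1831 is a Thursday.)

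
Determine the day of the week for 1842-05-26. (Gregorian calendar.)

Doomsday rule: the anchor day for the 1800s is Friday. For year 42: 42÷12 = 3 r 6, and 6÷4 = 1, so 3+6+1 = 10.
Friday + 10 ≡ Monday — that's 1842's doomsday.
In May the doomsday date is May 9.
May 26 is 17 days after May 9; 17 mod 7 = 3, so Monday + 3 = Thursday.

Thursday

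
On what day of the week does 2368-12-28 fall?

Doomsday rule: the anchor day for the 2300s is Wednesday. For year 68: 68÷12 = 5 r 8, and 8÷4 = 2, so 5+8+2 = 15.
Wednesday + 15 ≡ Thursday — that's 2368's doomsday.
In December the doomsday date is Dec 12.
Dec 28 is 16 days after Dec 12; 16 mod 7 = 2, so Thursday + 2 = Saturday.

Saturday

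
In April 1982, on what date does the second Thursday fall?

April 8, 1982

April 1, 1982 is a Thursday.
The first Thursday is therefore April 1 (same day).
The second Thursday is 1 + 1×7 = April 8.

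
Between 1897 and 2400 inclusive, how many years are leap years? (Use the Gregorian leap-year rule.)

Multiples of 4 in [1897,2400]: 126.
Of those, multiples of 100: 6 (not leap unless ÷400).
Multiples of 400: 2.
Leap years = 126 − 6 + 2 = 122.

122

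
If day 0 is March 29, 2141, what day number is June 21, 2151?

3736

Mar 29, 2141 → Mar 29, 2142: 365 days.
Mar 29, 2142 → Mar 29, 2143: 365 days.
Mar 29, 2143 → Mar 29, 2144: 366 days (Feb 29, 2144 is in that span).
Mar 29, 2144 → Mar 29, 2145: 365 days.
Mar 29, 2145 → Mar 29, 2146: 365 days.
Mar 29, 2146 → Mar 29, 2147: 365 days.
Mar 29, 2147 → Mar 29, 2148: 366 days (Feb 29, 2148 is in that span).
Mar 29, 2148 → Mar 29, 2149: 365 days.
Mar 29, 2149 → Mar 29, 2150: 365 days.
Mar 29, 2150 → Mar 29, 2151: 365 days.
Mar 29, 2151 → Apr 29, 2151: 31 days (March has 31).
Apr 29, 2151 → May 29, 2151: 30 days (April has 30).
May 29, 2151 → Jun 21, 2151: 23 days.
Total: 3736 days.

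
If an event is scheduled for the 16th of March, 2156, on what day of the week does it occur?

Doomsday rule: the anchor day for the 2100s is Sunday. For year 56: 56÷12 = 4 r 8, and 8÷4 = 2, so 4+8+2 = 14.
Sunday + 14 ≡ Sunday — that's 2156's doomsday.
In March the doomsday date is Mar 14.
Mar 16 is 2 days after Mar 14; 2 mod 7 = 2, so Sunday + 2 = Tuesday.

Tuesday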